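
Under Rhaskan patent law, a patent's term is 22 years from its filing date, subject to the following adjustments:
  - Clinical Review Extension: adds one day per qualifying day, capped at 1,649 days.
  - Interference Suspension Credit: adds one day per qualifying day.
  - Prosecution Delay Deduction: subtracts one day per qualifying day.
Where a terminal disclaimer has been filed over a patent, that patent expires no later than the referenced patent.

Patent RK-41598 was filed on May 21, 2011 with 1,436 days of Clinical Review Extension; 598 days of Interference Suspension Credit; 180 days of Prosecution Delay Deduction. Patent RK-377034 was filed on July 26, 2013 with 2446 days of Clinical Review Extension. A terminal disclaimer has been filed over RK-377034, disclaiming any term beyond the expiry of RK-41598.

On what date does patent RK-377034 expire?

June 18, 2038

Natural term of RK-377034:
  Base: filing + 22 years → 26 July 2035.
  Clinical Review Extension: 2446 days claimed exceeds the 1649-day cap, so +1649 days → 30 January 2040.
Expiry of referenced patent RK-41598:
  Base: filing + 22 years → 21 May 2033.
  Clinical Review Extension: 1436 days (within the 1649-day cap) → +1436 days → 26 April 2037.
  Interference Suspension Credit: +598 days → 15 December 2038.
  Prosecution Delay Deduction: −180 days → 18 June 2038.
Terminal disclaimer: RK-377034 expires on the earlier of 30 January 2040 and 18 June 2038.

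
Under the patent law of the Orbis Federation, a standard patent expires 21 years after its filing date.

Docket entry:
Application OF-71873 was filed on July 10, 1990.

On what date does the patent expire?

Filing date + 21 years → 10 July 2011.

2011-07-10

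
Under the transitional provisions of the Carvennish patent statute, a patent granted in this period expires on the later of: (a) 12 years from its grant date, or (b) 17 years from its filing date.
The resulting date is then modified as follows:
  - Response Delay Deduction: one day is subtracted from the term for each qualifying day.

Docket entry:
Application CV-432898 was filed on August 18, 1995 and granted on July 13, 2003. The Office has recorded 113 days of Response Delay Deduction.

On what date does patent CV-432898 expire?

March 22, 2015

(a) grant + 12 years → 13 July 2015.
(b) filing + 17 years → 18 August 2012.
Later of the two: 13 July 2015.
Response Delay Deduction: −113 days → 22 March 2015.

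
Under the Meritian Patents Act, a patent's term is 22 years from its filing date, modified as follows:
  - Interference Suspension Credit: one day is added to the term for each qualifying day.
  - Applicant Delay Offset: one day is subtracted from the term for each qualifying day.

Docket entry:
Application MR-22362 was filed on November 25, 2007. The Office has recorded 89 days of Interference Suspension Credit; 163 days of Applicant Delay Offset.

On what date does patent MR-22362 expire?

2029-09-12

Base term: filing date + 22 years → 25 November 2029.
Interference Suspension Credit: +89 days → 22 February 2030.
Applicant Delay Offset: −163 days → 12 September 2029.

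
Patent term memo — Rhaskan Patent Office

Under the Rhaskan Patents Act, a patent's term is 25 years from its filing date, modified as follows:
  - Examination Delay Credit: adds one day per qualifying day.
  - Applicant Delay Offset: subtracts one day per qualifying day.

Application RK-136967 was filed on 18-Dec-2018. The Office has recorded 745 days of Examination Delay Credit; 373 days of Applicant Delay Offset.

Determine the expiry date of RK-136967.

Base term: filing date + 25 years → 18 December 2043.
Examination Delay Credit: +745 days → 1 January 2046.
Applicant Delay Offset: −373 days → 24 December 2044.

2044-12-24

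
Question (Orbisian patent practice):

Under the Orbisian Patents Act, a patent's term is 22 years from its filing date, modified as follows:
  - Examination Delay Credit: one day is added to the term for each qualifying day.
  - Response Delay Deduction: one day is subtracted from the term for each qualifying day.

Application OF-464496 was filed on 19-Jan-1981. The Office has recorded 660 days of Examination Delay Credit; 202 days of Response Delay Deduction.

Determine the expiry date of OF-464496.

April 21, 2004

Base term: filing date + 22 years → 19 January 2003.
Examination Delay Credit: +660 days → 9 November 2004.
Response Delay Deduction: −202 days → 21 April 2004.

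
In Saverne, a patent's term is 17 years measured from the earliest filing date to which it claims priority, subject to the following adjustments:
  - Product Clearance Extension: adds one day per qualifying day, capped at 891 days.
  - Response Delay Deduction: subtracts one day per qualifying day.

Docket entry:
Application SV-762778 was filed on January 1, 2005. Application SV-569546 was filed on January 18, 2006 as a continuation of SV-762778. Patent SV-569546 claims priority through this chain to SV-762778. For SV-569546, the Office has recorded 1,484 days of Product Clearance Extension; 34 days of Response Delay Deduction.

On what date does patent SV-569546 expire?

Earliest priority filing: 1 January 2005.
Base term: 1 January 2005 + 17 years → 1 January 2022.
Product Clearance Extension: 1484 days claimed exceeds the 891-day cap, so +891 days → 10 June 2024.
Response Delay Deduction: −34 days → 7 May 2024.

May 7, 2024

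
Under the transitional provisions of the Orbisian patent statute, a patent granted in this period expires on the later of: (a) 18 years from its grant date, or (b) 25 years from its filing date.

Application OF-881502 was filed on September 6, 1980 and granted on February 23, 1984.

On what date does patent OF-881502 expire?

(a) grant + 18 years → 23 February 2002.
(b) filing + 25 years → 6 September 2005.
Later of the two: 6 September 2005.

2005-09-06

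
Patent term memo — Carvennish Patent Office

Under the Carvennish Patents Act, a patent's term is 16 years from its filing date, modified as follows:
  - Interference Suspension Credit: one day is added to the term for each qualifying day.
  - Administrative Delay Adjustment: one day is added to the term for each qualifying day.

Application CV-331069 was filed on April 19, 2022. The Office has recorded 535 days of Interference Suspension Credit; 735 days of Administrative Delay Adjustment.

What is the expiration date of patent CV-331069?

October 10, 2041

Base term: filing date + 16 years → 19 April 2038.
Interference Suspension Credit: +535 days → 6 October 2039.
Administrative Delay Adjustment: +735 days → 10 October 2041.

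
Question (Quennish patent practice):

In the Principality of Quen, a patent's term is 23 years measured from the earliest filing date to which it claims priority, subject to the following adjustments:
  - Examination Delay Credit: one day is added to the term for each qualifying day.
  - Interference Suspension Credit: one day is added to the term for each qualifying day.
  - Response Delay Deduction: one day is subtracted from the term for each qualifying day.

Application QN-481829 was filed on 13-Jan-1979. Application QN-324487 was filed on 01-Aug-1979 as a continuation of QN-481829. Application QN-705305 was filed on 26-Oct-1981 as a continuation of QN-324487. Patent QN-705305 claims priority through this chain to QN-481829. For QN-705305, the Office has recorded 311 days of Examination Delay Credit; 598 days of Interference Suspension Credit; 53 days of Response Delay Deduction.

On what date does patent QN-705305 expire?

Earliest priority filing: 13 January 1979.
Base term: 13 January 1979 + 23 years → 13 January 2002.
Examination Delay Credit: +311 days → 20 November 2002.
Interference Suspension Credit: +598 days → 10 July 2004.
Response Delay Deduction: −53 days → 18 May 2004.

May 18, 2004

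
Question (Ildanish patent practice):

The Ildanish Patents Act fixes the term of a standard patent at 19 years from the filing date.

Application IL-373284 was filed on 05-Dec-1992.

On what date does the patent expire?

Filing date + 19 years → 5 December 2011.

December 5, 2011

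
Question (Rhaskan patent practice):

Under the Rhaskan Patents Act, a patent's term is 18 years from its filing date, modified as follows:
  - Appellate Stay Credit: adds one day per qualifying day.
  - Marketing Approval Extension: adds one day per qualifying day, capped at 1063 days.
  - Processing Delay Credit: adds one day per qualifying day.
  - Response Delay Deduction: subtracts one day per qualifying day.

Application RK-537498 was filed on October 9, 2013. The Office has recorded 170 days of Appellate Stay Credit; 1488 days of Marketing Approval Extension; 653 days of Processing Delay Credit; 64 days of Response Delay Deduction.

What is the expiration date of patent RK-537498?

Base term: filing date + 18 years → 9 October 2031.
Appellate Stay Credit: +170 days → 27 March 2032.
Marketing Approval Extension: 1488 days claimed exceeds the 1063-day cap, so +1063 days → 23 February 2035.
Processing Delay Credit: +653 days → 7 December 2036.
Response Delay Deduction: −64 days → 4 October 2036.

October 4, 2036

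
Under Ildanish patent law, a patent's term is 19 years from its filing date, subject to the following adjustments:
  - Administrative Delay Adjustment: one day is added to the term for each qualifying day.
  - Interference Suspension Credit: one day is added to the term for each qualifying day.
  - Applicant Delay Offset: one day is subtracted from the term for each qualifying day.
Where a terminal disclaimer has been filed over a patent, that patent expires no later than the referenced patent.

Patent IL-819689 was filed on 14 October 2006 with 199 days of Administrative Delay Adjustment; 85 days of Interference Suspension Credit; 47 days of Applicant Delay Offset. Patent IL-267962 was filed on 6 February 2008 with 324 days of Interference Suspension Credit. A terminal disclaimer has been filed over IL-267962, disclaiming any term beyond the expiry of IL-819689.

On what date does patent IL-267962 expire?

Natural term of IL-267962:
  Base: filing + 19 years → 6 February 2027.
  Interference Suspension Credit: +324 days → 27 December 2027.
Expiry of referenced patent IL-819689:
  Base: filing + 19 years → 14 October 2025.
  Administrative Delay Adjustment: +199 days → 1 May 2026.
  Interference Suspension Credit: +85 days → 25 July 2026.
  Applicant Delay Offset: −47 days → 8 June 2026.
Terminal disclaimer: IL-267962 expires on the earlier of 27 December 2027 and 8 June 2026.

2026-06-08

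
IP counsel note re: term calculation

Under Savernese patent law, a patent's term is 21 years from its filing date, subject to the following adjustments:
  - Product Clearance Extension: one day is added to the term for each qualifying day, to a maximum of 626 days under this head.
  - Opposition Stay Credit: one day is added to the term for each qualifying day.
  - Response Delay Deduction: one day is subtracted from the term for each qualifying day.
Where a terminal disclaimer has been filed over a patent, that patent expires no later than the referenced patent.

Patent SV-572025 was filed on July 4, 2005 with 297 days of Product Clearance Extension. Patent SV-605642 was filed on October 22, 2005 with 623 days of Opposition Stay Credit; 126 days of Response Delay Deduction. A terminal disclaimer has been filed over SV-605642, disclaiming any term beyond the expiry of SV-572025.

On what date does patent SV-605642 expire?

2027-04-27

Natural term of SV-605642:
  Base: filing + 21 years → 22 October 2026.
  Opposition Stay Credit: +623 days → 6 July 2028.
  Response Delay Deduction: −126 days → 2 March 2028.
Expiry of referenced patent SV-572025:
  Base: filing + 21 years → 4 July 2026.
  Product Clearance Extension: 297 days (within the 626-day cap) → +297 days → 27 April 2027.
Terminal disclaimer: SV-605642 expires on the earlier of 2 March 2028 and 27 April 2027.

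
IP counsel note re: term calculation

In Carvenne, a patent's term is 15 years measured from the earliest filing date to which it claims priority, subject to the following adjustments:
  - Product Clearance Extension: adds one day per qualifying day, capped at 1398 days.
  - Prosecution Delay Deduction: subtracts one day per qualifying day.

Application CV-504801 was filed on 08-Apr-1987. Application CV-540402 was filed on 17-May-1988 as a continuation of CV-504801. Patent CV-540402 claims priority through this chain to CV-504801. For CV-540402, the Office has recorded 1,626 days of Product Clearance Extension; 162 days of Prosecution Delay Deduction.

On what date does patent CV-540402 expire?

Earliest priority filing: 8 April 1987.
Base term: 8 April 1987 + 15 years → 8 April 2002.
Product Clearance Extension: 1626 days claimed exceeds the 1398-day cap, so +1398 days → 4 February 2006.
Prosecution Delay Deduction: −162 days → 26 August 2005.

2005-08-26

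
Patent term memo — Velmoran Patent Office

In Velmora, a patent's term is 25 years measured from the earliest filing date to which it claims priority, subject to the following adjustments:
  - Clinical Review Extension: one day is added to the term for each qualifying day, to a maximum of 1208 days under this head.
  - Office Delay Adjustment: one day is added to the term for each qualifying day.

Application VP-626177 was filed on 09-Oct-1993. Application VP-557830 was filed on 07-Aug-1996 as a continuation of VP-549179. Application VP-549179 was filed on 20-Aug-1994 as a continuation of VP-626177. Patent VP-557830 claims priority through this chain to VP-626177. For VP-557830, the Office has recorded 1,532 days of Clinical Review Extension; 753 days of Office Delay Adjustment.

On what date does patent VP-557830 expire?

February 21, 2024

Earliest priority filing: 9 October 1993.
Base term: 9 October 1993 + 25 years → 9 October 2018.
Clinical Review Extension: 1532 days claimed exceeds the 1208-day cap, so +1208 days → 29 January 2022.
Office Delay Adjustment: +753 days → 21 February 2024.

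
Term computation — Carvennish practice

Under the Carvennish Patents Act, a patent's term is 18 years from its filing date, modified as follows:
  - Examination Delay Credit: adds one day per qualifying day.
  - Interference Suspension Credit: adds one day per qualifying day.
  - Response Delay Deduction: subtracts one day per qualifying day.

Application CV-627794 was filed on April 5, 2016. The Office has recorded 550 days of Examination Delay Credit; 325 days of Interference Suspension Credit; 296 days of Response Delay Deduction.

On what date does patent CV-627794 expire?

November 5, 2035

Base term: filing date + 18 years → 5 April 2034.
Examination Delay Credit: +550 days → 7 October 2035.
Interference Suspension Credit: +325 days → 27 August 2036.
Response Delay Deduction: −296 days → 5 November 2035.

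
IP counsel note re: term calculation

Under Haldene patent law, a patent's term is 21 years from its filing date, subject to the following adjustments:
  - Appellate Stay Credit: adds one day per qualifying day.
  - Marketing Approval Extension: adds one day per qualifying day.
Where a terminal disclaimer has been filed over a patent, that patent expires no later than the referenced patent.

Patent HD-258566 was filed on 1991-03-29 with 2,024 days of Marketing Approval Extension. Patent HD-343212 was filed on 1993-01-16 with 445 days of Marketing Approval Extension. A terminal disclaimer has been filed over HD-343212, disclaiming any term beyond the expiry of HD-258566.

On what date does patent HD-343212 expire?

April 6, 2015

Natural term of HD-343212:
  Base: filing + 21 years → 16 January 2014.
  Marketing Approval Extension: +445 days → 6 April 2015.
Expiry of referenced patent HD-258566:
  Base: filing + 21 years → 29 March 2012.
  Marketing Approval Extension: +2024 days → 13 October 2017.
Terminal disclaimer: HD-343212 expires on the earlier of 6 April 2015 and 13 October 2017.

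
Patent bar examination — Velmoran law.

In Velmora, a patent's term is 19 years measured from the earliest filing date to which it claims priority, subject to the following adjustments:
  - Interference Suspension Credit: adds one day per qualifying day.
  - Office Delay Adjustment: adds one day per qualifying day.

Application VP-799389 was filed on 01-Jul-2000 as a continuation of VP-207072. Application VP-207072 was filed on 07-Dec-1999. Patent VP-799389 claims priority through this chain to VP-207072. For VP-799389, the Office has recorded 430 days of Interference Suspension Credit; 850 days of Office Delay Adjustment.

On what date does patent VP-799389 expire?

Earliest priority filing: 7 December 1999.
Base term: 7 December 1999 + 19 years → 7 December 2018.
Interference Suspension Credit: +430 days → 10 February 2020.
Office Delay Adjustment: +850 days → 9 June 2022.

June 9, 2022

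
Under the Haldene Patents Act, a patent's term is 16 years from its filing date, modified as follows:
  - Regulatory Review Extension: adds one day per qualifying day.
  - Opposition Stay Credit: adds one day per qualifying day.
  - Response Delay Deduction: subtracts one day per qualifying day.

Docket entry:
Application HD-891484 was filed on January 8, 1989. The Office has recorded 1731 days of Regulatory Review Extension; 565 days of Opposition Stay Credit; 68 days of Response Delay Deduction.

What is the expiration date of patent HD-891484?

Base term: filing date + 16 years → 8 January 2005.
Regulatory Review Extension: +1731 days → 5 October 2009.
Opposition Stay Credit: +565 days → 23 April 2011.
Response Delay Deduction: −68 days → 14 February 2011.

February 14, 2011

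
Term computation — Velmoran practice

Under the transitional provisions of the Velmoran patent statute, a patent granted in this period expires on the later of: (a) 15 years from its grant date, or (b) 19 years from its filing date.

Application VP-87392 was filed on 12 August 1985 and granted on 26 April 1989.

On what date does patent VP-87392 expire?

(a) grant + 15 years → 26 April 2004.
(b) filing + 19 years → 12 August 2004.
Later of the two: 12 August 2004.

2004-08-12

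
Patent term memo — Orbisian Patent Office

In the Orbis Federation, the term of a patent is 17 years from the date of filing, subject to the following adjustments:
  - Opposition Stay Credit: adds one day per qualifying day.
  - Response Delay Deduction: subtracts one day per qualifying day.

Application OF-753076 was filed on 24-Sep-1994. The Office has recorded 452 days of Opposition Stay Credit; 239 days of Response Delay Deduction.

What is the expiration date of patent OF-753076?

Base term: filing date + 17 years → 24 September 2011.
Opposition Stay Credit: +452 days → 19 December 2012.
Response Delay Deduction: −239 days → 24 April 2012.

April 24, 2012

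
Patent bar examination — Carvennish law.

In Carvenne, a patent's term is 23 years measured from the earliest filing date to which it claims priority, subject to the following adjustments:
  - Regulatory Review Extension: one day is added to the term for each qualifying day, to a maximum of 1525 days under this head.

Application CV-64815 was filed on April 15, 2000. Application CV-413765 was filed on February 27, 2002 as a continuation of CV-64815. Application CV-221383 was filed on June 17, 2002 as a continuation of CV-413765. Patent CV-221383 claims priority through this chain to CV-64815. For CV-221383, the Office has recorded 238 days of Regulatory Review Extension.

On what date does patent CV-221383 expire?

December 9, 2023

Earliest priority filing: 15 April 2000.
Base term: 15 April 2000 + 23 years → 15 April 2023.
Regulatory Review Extension: 238 days (within the 1525-day cap) → +238 days → 9 December 2023.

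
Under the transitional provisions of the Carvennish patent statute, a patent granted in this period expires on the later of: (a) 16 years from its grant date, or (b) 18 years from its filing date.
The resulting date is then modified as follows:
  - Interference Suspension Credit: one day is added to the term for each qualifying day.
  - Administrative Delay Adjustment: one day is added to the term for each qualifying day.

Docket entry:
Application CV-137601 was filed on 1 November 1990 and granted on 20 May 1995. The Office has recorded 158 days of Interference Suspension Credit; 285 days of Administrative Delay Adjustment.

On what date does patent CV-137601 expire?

(a) grant + 16 years → 20 May 2011.
(b) filing + 18 years → 1 November 2008.
Later of the two: 20 May 2011.
Interference Suspension Credit: +158 days → 25 October 2011.
Administrative Delay Adjustment: +285 days → 5 August 2012.

2012-08-05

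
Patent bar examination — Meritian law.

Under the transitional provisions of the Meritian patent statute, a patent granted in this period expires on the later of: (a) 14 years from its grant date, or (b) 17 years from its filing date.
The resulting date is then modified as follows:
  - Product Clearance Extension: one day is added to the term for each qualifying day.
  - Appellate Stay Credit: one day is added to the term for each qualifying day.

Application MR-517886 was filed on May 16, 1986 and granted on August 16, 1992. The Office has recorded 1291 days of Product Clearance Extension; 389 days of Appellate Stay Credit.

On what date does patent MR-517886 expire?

2011-03-23

(a) grant + 14 years → 16 August 2006.
(b) filing + 17 years → 16 May 2003.
Later of the two: 16 August 2006.
Product Clearance Extension: +1291 days → 27 February 2010.
Appellate Stay Credit: +389 days → 23 March 2011.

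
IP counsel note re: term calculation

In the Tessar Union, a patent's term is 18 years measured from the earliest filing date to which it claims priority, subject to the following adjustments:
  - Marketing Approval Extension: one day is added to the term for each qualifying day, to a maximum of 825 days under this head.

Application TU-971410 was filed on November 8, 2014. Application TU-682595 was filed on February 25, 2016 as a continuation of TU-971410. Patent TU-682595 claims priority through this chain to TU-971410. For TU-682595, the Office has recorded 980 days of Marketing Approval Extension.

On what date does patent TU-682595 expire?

Earliest priority filing: 8 November 2014.
Base term: 8 November 2014 + 18 years → 8 November 2032.
Marketing Approval Extension: 980 days claimed exceeds the 825-day cap, so +825 days → 11 February 2035.

2035-02-11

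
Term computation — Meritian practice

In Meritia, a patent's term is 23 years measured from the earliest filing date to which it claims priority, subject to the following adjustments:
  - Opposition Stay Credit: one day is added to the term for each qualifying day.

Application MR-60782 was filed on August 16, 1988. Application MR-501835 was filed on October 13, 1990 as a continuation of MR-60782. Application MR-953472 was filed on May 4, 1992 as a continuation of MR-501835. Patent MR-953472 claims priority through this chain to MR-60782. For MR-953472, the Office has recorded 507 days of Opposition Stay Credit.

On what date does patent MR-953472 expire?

Earliest priority filing: 16 August 1988.
Base term: 16 August 1988 + 23 years → 16 August 2011.
Opposition Stay Credit: +507 days → 4 January 2013.

2013-01-04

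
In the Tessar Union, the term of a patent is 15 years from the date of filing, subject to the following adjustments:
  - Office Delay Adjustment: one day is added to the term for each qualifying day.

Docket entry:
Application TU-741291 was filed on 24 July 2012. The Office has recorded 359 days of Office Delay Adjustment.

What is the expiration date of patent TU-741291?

July 17, 2028

Base term: filing date + 15 years → 24 July 2027.
Office Delay Adjustment: +359 days → 17 July 2028.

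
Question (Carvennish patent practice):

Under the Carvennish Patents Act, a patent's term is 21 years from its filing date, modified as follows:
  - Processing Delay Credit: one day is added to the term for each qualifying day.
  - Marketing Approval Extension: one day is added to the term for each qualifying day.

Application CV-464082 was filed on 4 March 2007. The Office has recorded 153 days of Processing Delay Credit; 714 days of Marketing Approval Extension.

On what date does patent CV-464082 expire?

July 19, 2030

Base term: filing date + 21 years → 4 March 2028.
Processing Delay Credit: +153 days → 4 August 2028.
Marketing Approval Extension: +714 days → 19 July 2030.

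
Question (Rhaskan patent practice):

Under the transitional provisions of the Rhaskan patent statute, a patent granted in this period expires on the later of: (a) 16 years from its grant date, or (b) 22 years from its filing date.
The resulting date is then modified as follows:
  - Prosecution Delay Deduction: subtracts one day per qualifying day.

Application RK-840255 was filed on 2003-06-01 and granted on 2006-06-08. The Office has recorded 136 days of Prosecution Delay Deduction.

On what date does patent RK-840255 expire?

(a) grant + 16 years → 8 June 2022.
(b) filing + 22 years → 1 June 2025.
Later of the two: 1 June 2025.
Prosecution Delay Deduction: −136 days → 16 January 2025.

2025-01-16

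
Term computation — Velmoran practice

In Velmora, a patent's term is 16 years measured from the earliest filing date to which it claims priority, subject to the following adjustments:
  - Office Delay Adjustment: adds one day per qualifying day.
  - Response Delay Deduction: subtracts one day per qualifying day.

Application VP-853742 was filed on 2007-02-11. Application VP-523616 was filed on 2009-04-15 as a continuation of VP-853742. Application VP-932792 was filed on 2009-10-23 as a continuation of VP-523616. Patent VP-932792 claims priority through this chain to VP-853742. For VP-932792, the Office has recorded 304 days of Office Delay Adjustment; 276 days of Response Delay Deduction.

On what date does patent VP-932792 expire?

Earliest priority filing: 11 February 2007.
Base term: 11 February 2007 + 16 years → 11 February 2023.
Office Delay Adjustment: +304 days → 12 December 2023.
Response Delay Deduction: −276 days → 11 March 2023.

March 11, 2023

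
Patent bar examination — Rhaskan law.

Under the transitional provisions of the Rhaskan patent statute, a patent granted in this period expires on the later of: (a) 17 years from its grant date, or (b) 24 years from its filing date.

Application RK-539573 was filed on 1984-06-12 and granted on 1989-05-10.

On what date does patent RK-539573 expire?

(a) grant + 17 years → 10 May 2006.
(b) filing + 24 years → 12 June 2008.
Later of the two: 12 June 2008.

June 12, 2008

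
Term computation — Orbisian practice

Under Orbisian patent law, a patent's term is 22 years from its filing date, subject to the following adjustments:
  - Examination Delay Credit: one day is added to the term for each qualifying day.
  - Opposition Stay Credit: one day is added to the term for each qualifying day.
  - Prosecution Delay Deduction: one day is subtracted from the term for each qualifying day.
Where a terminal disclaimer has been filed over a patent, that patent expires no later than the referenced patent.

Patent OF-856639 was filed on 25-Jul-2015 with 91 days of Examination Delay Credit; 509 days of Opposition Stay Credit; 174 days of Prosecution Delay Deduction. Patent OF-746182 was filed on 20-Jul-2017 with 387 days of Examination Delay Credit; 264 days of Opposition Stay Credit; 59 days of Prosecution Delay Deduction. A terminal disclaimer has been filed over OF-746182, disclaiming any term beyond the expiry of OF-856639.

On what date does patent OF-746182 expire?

September 24, 2038

Natural term of OF-746182:
  Base: filing + 22 years → 20 July 2039.
  Examination Delay Credit: +387 days → 10 August 2040.
  Opposition Stay Credit: +264 days → 1 May 2041.
  Prosecution Delay Deduction: −59 days → 3 March 2041.
Expiry of referenced patent OF-856639:
  Base: filing + 22 years → 25 July 2037.
  Examination Delay Credit: +91 days → 24 October 2037.
  Opposition Stay Credit: +509 days → 17 March 2039.
  Prosecution Delay Deduction: −174 days → 24 September 2038.
Terminal disclaimer: OF-746182 expires on the earlier of 3 March 2041 and 24 September 2038.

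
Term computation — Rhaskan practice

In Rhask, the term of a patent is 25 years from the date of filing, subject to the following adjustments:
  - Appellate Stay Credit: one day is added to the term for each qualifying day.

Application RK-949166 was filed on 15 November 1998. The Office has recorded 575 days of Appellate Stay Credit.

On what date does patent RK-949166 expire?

2025-06-12

Base term: filing date + 25 years → 15 November 2023.
Appellate Stay Credit: +575 days → 12 June 2025.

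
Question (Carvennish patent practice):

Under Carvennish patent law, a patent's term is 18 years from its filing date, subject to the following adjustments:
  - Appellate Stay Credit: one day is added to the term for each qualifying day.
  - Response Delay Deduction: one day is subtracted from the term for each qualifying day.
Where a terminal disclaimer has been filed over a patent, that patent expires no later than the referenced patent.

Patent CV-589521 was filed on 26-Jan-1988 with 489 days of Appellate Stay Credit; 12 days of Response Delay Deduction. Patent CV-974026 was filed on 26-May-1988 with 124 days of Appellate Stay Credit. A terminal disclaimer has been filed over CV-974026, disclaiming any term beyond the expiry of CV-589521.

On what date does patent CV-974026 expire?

Natural term of CV-974026:
  Base: filing + 18 years → 26 May 2006.
  Appellate Stay Credit: +124 days → 27 September 2006.
Expiry of referenced patent CV-589521:
  Base: filing + 18 years → 26 January 2006.
  Appellate Stay Credit: +489 days → 30 May 2007.
  Response Delay Deduction: −12 days → 18 May 2007.
Terminal disclaimer: CV-974026 expires on the earlier of 27 September 2006 and 18 May 2007.

September 27, 2006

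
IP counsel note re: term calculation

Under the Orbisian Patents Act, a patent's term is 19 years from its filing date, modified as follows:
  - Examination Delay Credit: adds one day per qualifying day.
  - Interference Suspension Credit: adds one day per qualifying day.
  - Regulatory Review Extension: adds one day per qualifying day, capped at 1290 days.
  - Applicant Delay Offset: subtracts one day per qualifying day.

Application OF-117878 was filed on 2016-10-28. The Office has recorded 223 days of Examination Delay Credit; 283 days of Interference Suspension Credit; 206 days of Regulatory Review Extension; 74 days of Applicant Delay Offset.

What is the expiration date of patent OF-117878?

Base term: filing date + 19 years → 28 October 2035.
Examination Delay Credit: +223 days → 7 June 2036.
Interference Suspension Credit: +283 days → 17 March 2037.
Regulatory Review Extension: 206 days (within the 1290-day cap) → +206 days → 9 October 2037.
Applicant Delay Offset: −74 days → 27 July 2037.

2037-07-27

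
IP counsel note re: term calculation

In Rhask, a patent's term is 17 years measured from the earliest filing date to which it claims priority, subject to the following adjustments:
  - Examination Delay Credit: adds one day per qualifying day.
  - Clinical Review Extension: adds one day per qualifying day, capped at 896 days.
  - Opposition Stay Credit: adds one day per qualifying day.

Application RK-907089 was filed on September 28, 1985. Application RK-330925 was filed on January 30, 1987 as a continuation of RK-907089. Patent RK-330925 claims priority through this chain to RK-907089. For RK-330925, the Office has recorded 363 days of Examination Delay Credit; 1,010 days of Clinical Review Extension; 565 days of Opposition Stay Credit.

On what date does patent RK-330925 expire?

2007-09-26

Earliest priority filing: 28 September 1985.
Base term: 28 September 1985 + 17 years → 28 September 2002.
Examination Delay Credit: +363 days → 26 September 2003.
Clinical Review Extension: 1010 days claimed exceeds the 896-day cap, so +896 days → 10 March 2006.
Opposition Stay Credit: +565 days → 26 September 2007.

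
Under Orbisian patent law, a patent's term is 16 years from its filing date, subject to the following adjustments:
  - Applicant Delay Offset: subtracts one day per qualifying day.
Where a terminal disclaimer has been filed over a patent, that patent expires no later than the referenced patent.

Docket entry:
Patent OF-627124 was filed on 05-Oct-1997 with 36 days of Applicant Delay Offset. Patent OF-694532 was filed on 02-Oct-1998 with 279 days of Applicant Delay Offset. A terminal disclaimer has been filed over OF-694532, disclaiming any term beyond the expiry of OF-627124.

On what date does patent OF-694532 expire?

Natural term of OF-694532:
  Base: filing + 16 years → 2 October 2014.
  Applicant Delay Offset: −279 days → 27 December 2013.
Expiry of referenced patent OF-627124:
  Base: filing + 16 years → 5 October 2013.
  Applicant Delay Offset: −36 days → 30 August 2013.
Terminal disclaimer: OF-694532 expires on the earlier of 27 December 2013 and 30 August 2013.

August 30, 2013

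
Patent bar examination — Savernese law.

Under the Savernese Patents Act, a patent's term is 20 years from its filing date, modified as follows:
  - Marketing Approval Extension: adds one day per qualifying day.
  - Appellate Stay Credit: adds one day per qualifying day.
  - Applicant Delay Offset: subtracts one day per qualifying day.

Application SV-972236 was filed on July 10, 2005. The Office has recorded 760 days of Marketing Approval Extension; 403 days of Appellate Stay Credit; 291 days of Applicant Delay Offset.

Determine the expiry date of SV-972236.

November 29, 2027

Base term: filing date + 20 years → 10 July 2025.
Marketing Approval Extension: +760 days → 9 August 2027.
Appellate Stay Credit: +403 days → 15 September 2028.
Applicant Delay Offset: −291 days → 29 November 2027.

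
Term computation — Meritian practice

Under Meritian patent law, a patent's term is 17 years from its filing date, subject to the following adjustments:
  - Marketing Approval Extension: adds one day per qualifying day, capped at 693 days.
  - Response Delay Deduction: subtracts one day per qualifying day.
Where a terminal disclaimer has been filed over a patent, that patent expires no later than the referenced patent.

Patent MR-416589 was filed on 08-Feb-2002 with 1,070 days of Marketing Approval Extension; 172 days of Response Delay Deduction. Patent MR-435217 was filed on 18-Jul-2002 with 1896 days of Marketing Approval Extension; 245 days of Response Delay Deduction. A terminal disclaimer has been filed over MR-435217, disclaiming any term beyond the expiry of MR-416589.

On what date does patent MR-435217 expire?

July 13, 2020

Natural term of MR-435217:
  Base: filing + 17 years → 18 July 2019.
  Marketing Approval Extension: 1896 days claimed exceeds the 693-day cap, so +693 days → 10 June 2021.
  Response Delay Deduction: −245 days → 8 October 2020.
Expiry of referenced patent MR-416589:
  Base: filing + 17 years → 8 February 2019.
  Marketing Approval Extension: 1070 days claimed exceeds the 693-day cap, so +693 days → 1 January 2021.
  Response Delay Deduction: −172 days → 13 July 2020.
Terminal disclaimer: MR-435217 expires on the earlier of 8 October 2020 and 13 July 2020.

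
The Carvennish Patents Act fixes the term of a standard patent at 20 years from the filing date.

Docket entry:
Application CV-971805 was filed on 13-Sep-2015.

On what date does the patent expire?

Filing date + 20 years → 13 September 2035.

2035-09-13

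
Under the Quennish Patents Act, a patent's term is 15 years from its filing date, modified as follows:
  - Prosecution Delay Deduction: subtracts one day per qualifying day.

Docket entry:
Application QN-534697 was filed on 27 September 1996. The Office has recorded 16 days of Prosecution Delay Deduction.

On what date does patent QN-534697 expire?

September 11, 2011

Base term: filing date + 15 years → 27 September 2011.
Prosecution Delay Deduction: −16 days → 11 September 2011.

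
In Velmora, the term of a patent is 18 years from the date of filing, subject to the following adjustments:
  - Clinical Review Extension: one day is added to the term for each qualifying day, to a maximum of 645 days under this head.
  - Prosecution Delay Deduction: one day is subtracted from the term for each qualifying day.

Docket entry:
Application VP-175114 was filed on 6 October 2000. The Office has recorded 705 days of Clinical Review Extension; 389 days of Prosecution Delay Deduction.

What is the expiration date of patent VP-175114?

Base term: filing date + 18 years → 6 October 2018.
Clinical Review Extension: 705 days claimed exceeds the 645-day cap, so +645 days → 12 July 2020.
Prosecution Delay Deduction: −389 days → 19 June 2019.

June 19, 2019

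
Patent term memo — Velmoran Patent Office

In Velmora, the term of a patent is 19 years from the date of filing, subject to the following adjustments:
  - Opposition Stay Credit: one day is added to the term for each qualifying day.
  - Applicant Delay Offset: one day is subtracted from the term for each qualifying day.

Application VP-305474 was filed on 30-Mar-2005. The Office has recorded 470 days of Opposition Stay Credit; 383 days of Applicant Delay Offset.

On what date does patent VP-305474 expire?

Base term: filing date + 19 years → 30 March 2024.
Opposition Stay Credit: +470 days → 13 July 2025.
Applicant Delay Offset: −383 days → 25 June 2024.

June 25, 2024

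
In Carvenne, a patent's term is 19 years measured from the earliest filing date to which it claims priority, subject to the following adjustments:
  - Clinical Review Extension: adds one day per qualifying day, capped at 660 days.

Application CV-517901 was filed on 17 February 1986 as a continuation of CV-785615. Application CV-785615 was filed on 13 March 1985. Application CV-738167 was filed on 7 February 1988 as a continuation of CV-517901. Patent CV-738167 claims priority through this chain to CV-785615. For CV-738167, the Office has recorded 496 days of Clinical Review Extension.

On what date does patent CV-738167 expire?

Earliest priority filing: 13 March 1985.
Base term: 13 March 1985 + 19 years → 13 March 2004.
Clinical Review Extension: 496 days (within the 660-day cap) → +496 days → 22 July 2005.

2005-07-22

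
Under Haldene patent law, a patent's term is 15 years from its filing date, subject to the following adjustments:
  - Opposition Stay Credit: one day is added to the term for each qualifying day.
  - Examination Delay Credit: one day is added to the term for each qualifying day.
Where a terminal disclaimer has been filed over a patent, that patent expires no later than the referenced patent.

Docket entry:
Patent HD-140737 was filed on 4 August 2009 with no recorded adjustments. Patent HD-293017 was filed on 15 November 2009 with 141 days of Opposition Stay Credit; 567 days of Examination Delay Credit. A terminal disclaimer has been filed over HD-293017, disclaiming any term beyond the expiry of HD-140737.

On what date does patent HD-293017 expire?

August 4, 2024

Natural term of HD-293017:
  Base: filing + 15 years → 15 November 2024.
  Opposition Stay Credit: +141 days → 5 April 2025.
  Examination Delay Credit: +567 days → 24 October 2026.
Expiry of referenced patent HD-140737:
  Base: filing + 15 years → 4 August 2024.
Terminal disclaimer: HD-293017 expires on the earlier of 24 October 2026 and 4 August 2024.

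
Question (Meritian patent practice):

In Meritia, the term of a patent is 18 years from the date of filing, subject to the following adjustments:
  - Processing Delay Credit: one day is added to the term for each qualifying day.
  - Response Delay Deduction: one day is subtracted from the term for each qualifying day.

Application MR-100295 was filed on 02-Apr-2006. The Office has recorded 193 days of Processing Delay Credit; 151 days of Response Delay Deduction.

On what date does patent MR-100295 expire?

Base term: filing date + 18 years → 2 April 2024.
Processing Delay Credit: +193 days → 12 October 2024.
Response Delay Deduction: −151 days → 14 May 2024.

2024-05-14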